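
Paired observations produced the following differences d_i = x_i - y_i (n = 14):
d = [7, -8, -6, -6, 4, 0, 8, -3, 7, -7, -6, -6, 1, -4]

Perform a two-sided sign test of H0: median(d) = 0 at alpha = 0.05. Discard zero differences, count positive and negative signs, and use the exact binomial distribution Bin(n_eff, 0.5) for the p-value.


Step 1: Discard zero differences. Original n = 14; n_eff = number of nonzero differences = 13.
Nonzero differences (with sign): +7, -8, -6, -6, +4, +8, -3, +7, -7, -6, -6, +1, -4
Step 2: Count signs: positive = 5, negative = 8.
Step 3: Under H0: P(positive) = 0.5, so the number of positives S ~ Bin(13, 0.5).
Step 4: Two-sided exact p-value = sum of Bin(13,0.5) probabilities at or below the observed probability = 0.581055.
Step 5: alpha = 0.05. fail to reject H0.

n_eff = 13, pos = 5, neg = 8, p = 0.581055, fail to reject H0.


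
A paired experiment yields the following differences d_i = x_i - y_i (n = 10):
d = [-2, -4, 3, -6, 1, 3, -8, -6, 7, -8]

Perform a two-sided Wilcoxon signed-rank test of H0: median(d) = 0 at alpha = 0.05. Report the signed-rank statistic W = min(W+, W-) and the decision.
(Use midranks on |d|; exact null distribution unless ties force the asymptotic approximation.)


Step 1: Drop any zero differences (none here) and take |d_i|.
|d| = [2, 4, 3, 6, 1, 3, 8, 6, 7, 8]
Step 2: Midrank |d_i| (ties get averaged ranks).
ranks: |2|->2, |4|->5, |3|->3.5, |6|->6.5, |1|->1, |3|->3.5, |8|->9.5, |6|->6.5, |7|->8, |8|->9.5
Step 3: Attach original signs; sum ranks with positive sign and with negative sign.
W+ = 3.5 + 1 + 3.5 + 8 = 16
W- = 2 + 5 + 6.5 + 9.5 + 6.5 + 9.5 = 39
(Check: W+ + W- = 55 should equal n(n+1)/2 = 55.)
Step 4: Test statistic W = min(W+, W-) = 16.
Step 5: Ties in |d|, so use the tie-corrected normal approximation.
        E[W] = n(n+1)/4 = 10*11/4 = 27.5.
        Tie groups: |d|=3 (t=2), |d|=6 (t=2), |d|=8 (t=2); sum(t^3 - t) = 18.
        Var[W] = n(n+1)(2n+1)/24 - sum(t^3-t)/48 = 2310/24 - 18/48 = 95.875.
        z = (W - E[W]) / sqrt(Var[W]) = (16 - 27.5) / 9.7916 = -1.1745.
        Two-sided p = 2*Phi(z) = 0.240203.
Step 6: alpha = 0.05. fail to reject H0.

W+ = 16, W- = 39, W = min = 16, p = 0.240203, fail to reject H0.


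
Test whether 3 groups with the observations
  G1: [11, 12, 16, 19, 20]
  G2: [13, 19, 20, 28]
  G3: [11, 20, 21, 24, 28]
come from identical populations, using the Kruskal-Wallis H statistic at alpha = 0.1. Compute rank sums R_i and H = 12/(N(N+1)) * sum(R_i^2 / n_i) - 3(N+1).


Step 1: Combine all N = 14 observations and assign midranks.
sorted (value, group, rank): (11,G1,1.5), (11,G3,1.5), (12,G1,3), (13,G2,4), (16,G1,5), (19,G1,6.5), (19,G2,6.5), (20,G1,9), (20,G2,9), (20,G3,9), (21,G3,11), (24,G3,12), (28,G2,13.5), (28,G3,13.5)
Step 2: Sum ranks within each group.
R_1 = 25 (n_1 = 5)
R_2 = 33 (n_2 = 4)
R_3 = 47 (n_3 = 5)
Step 3: H = 12/(N(N+1)) * sum(R_i^2/n_i) - 3(N+1)
     = 12/(14*15) * (25^2/5 + 33^2/4 + 47^2/5) - 3*15
     = 0.057143 * 839.05 - 45
     = 2.945714.
Step 4: Ties present; correction factor C = 1 - 42/(14^3 - 14) = 0.984615. Corrected H = 2.945714 / 0.984615 = 2.991741.
Step 5: Under H0, H ~ chi^2(2); p-value = 0.224053.
Step 6: alpha = 0.1. fail to reject H0.

H = 2.9917, df = 2, p = 0.224053, fail to reject H0.


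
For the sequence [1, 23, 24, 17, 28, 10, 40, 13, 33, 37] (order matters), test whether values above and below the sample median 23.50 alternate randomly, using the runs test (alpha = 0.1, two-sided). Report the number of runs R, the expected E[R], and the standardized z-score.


Step 1: Compute median = 23.50; label A = above, B = below.
Labels in order: BBABABABAA  (n_A = 5, n_B = 5)
Step 2: Count runs R = 8.
Step 3: Under H0 (random ordering), E[R] = 2*n_A*n_B/(n_A+n_B) + 1 = 2*5*5/10 + 1 = 6.0000.
        Var[R] = 2*n_A*n_B*(2*n_A*n_B - n_A - n_B) / ((n_A+n_B)^2 * (n_A+n_B-1)) = 2000/900 = 2.2222.
        SD[R] = 1.4907.
Step 4: Continuity-corrected z = (R - 0.5 - E[R]) / SD[R] = (8 - 0.5 - 6.0000) / 1.4907 = 1.0062.
Step 5: Two-sided p-value via normal approximation = 2*(1 - Phi(|z|)) = 0.314305.
Step 6: alpha = 0.1. fail to reject H0.

R = 8, z = 1.0062, p = 0.314305, fail to reject H0.


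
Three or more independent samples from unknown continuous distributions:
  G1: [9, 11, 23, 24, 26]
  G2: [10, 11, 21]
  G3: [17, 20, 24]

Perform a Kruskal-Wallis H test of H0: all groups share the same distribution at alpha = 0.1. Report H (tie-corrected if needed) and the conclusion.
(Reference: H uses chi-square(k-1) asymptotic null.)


Step 1: Combine all N = 11 observations and assign midranks.
sorted (value, group, rank): (9,G1,1), (10,G2,2), (11,G1,3.5), (11,G2,3.5), (17,G3,5), (20,G3,6), (21,G2,7), (23,G1,8), (24,G1,9.5), (24,G3,9.5), (26,G1,11)
Step 2: Sum ranks within each group.
R_1 = 33 (n_1 = 5)
R_2 = 12.5 (n_2 = 3)
R_3 = 20.5 (n_3 = 3)
Step 3: H = 12/(N(N+1)) * sum(R_i^2/n_i) - 3(N+1)
     = 12/(11*12) * (33^2/5 + 12.5^2/3 + 20.5^2/3) - 3*12
     = 0.090909 * 409.967 - 36
     = 1.269697.
Step 4: Ties present; correction factor C = 1 - 12/(11^3 - 11) = 0.990909. Corrected H = 1.269697 / 0.990909 = 1.281346.
Step 5: Under H0, H ~ chi^2(2); p-value = 0.526938.
Step 6: alpha = 0.1. fail to reject H0.

H = 1.2813, df = 2, p = 0.526938, fail to reject H0.


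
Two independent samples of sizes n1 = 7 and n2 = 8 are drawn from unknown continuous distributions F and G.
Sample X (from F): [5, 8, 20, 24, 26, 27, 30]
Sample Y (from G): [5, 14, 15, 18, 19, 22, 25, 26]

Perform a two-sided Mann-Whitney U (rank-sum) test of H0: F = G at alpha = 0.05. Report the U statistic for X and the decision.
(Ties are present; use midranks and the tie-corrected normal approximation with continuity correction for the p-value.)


Step 1: Combine and sort all 15 observations; assign midranks.
sorted (value, group): (5,X), (5,Y), (8,X), (14,Y), (15,Y), (18,Y), (19,Y), (20,X), (22,Y), (24,X), (25,Y), (26,X), (26,Y), (27,X), (30,X)
ranks: 5->1.5, 5->1.5, 8->3, 14->4, 15->5, 18->6, 19->7, 20->8, 22->9, 24->10, 25->11, 26->12.5, 26->12.5, 27->14, 30->15
Step 2: Rank sum for X: R1 = 1.5 + 3 + 8 + 10 + 12.5 + 14 + 15 = 64.
Step 3: U_X = R1 - n1(n1+1)/2 = 64 - 7*8/2 = 64 - 28 = 36.
       U_Y = n1*n2 - U_X = 56 - 36 = 20.
Step 4: Ties are present, so use the tie-corrected normal approximation (with continuity correction) for the p-value.
Step 5: p-value = 0.384568; compare to alpha = 0.05. fail to reject H0.

U_X = 36, p = 0.384568, fail to reject H0 at alpha = 0.05.


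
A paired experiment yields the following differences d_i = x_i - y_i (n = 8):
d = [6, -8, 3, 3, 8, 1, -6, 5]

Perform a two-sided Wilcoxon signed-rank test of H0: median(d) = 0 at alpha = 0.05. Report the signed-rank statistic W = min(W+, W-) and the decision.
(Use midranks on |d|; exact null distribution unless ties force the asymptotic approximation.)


Step 1: Drop any zero differences (none here) and take |d_i|.
|d| = [6, 8, 3, 3, 8, 1, 6, 5]
Step 2: Midrank |d_i| (ties get averaged ranks).
ranks: |6|->5.5, |8|->7.5, |3|->2.5, |3|->2.5, |8|->7.5, |1|->1, |6|->5.5, |5|->4
Step 3: Attach original signs; sum ranks with positive sign and with negative sign.
W+ = 5.5 + 2.5 + 2.5 + 7.5 + 1 + 4 = 23
W- = 7.5 + 5.5 = 13
(Check: W+ + W- = 36 should equal n(n+1)/2 = 36.)
Step 4: Test statistic W = min(W+, W-) = 13.
Step 5: Ties in |d|, so use the tie-corrected normal approximation.
        E[W] = n(n+1)/4 = 8*9/4 = 18.
        Tie groups: |d|=3 (t=2), |d|=6 (t=2), |d|=8 (t=2); sum(t^3 - t) = 18.
        Var[W] = n(n+1)(2n+1)/24 - sum(t^3-t)/48 = 1224/24 - 18/48 = 50.625.
        z = (W - E[W]) / sqrt(Var[W]) = (13 - 18) / 7.1151 = -0.7027.
        Two-sided p = 2*Phi(z) = 0.482225.
Step 6: alpha = 0.05. fail to reject H0.

W+ = 23, W- = 13, W = min = 13, p = 0.482225, fail to reject H0.


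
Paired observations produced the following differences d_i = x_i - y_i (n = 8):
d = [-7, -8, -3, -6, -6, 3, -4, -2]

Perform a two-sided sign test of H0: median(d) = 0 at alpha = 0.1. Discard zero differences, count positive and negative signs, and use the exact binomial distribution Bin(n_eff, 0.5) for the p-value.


Step 1: Discard zero differences. Original n = 8; n_eff = number of nonzero differences = 8.
Nonzero differences (with sign): -7, -8, -3, -6, -6, +3, -4, -2
Step 2: Count signs: positive = 1, negative = 7.
Step 3: Under H0: P(positive) = 0.5, so the number of positives S ~ Bin(8, 0.5).
Step 4: Two-sided exact p-value = sum of Bin(8,0.5) probabilities at or below the observed probability = 0.070312.
Step 5: alpha = 0.1. reject H0.

n_eff = 8, pos = 1, neg = 7, p = 0.070312, reject H0.


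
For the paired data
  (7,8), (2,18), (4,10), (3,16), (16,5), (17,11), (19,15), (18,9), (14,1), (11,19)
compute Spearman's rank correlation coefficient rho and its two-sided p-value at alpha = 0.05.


Step 1: Rank x and y separately (midranks; no ties here).
rank(x): 7->4, 2->1, 4->3, 3->2, 16->7, 17->8, 19->10, 18->9, 14->6, 11->5
rank(y): 8->3, 18->9, 10->5, 16->8, 5->2, 11->6, 15->7, 9->4, 1->1, 19->10
Step 2: d_i = R_x(i) - R_y(i); compute d_i^2.
  (4-3)^2=1, (1-9)^2=64, (3-5)^2=4, (2-8)^2=36, (7-2)^2=25, (8-6)^2=4, (10-7)^2=9, (9-4)^2=25, (6-1)^2=25, (5-10)^2=25
sum(d^2) = 218.
Step 3: rho = 1 - 6*218 / (10*(10^2 - 1)) = 1 - 1308/990 = -0.321212.
Step 4: Under H0, t = rho * sqrt((n-2)/(1-rho^2)) = -0.9594 ~ t(8).
Step 5: Two-sided p-value from the t-distribution with 8 df = 0.365468.
Step 6: alpha = 0.05. fail to reject H0.

rho = -0.3212, p = 0.365468, fail to reject H0 at alpha = 0.05.


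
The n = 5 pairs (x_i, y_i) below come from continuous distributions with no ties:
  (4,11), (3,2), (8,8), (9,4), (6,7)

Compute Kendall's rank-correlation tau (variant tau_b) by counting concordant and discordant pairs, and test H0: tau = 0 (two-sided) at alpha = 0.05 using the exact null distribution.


Step 1: Enumerate the 10 unordered pairs (i,j) with i<j and classify each by sign(x_j-x_i) * sign(y_j-y_i).
  (1,2):dx=-1,dy=-9->C; (1,3):dx=+4,dy=-3->D; (1,4):dx=+5,dy=-7->D; (1,5):dx=+2,dy=-4->D
  (2,3):dx=+5,dy=+6->C; (2,4):dx=+6,dy=+2->C; (2,5):dx=+3,dy=+5->C; (3,4):dx=+1,dy=-4->D
  (3,5):dx=-2,dy=-1->C; (4,5):dx=-3,dy=+3->D
Step 2: C = 5, D = 5, total pairs = 10.
Step 3: tau = (C - D)/(n(n-1)/2) = (5 - 5)/10 = 0.000000.
Step 4: Exact two-sided p-value (enumerate n! = 120 permutations of y under H0): p = 1.000000.
Step 5: alpha = 0.05. fail to reject H0.

tau_b = 0.0000 (C=5, D=5), p = 1.000000, fail to reject H0.


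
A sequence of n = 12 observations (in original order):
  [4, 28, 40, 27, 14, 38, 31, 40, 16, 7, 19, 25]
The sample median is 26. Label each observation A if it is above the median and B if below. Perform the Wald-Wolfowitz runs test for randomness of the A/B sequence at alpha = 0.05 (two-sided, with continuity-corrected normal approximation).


Step 1: Compute median = 26; label A = above, B = below.
Labels in order: BAAABAAABBBB  (n_A = 6, n_B = 6)
Step 2: Count runs R = 5.
Step 3: Under H0 (random ordering), E[R] = 2*n_A*n_B/(n_A+n_B) + 1 = 2*6*6/12 + 1 = 7.0000.
        Var[R] = 2*n_A*n_B*(2*n_A*n_B - n_A - n_B) / ((n_A+n_B)^2 * (n_A+n_B-1)) = 4320/1584 = 2.7273.
        SD[R] = 1.6514.
Step 4: Continuity-corrected z = (R + 0.5 - E[R]) / SD[R] = (5 + 0.5 - 7.0000) / 1.6514 = -0.9083.
Step 5: Two-sided p-value via normal approximation = 2*(1 - Phi(|z|)) = 0.363722.
Step 6: alpha = 0.05. fail to reject H0.

R = 5, z = -0.9083, p = 0.363722, fail to reject H0.


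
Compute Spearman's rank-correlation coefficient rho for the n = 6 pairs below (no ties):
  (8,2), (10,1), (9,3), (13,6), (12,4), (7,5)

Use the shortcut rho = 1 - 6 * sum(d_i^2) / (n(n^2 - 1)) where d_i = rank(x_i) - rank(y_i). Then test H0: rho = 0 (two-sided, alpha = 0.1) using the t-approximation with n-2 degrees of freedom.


Step 1: Rank x and y separately (midranks; no ties here).
rank(x): 8->2, 10->4, 9->3, 13->6, 12->5, 7->1
rank(y): 2->2, 1->1, 3->3, 6->6, 4->4, 5->5
Step 2: d_i = R_x(i) - R_y(i); compute d_i^2.
  (2-2)^2=0, (4-1)^2=9, (3-3)^2=0, (6-6)^2=0, (5-4)^2=1, (1-5)^2=16
sum(d^2) = 26.
Step 3: rho = 1 - 6*26 / (6*(6^2 - 1)) = 1 - 156/210 = 0.257143.
Step 4: Under H0, t = rho * sqrt((n-2)/(1-rho^2)) = 0.5322 ~ t(4).
Step 5: Two-sided p-value from the t-distribution with 4 df = 0.622787.
Step 6: alpha = 0.1. fail to reject H0.

rho = 0.2571, p = 0.622787, fail to reject H0 at alpha = 0.1.


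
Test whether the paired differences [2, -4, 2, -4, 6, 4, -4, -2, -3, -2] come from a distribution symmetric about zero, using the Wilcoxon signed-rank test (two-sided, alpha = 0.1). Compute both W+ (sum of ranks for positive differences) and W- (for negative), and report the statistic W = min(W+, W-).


Step 1: Drop any zero differences (none here) and take |d_i|.
|d| = [2, 4, 2, 4, 6, 4, 4, 2, 3, 2]
Step 2: Midrank |d_i| (ties get averaged ranks).
ranks: |2|->2.5, |4|->7.5, |2|->2.5, |4|->7.5, |6|->10, |4|->7.5, |4|->7.5, |2|->2.5, |3|->5, |2|->2.5
Step 3: Attach original signs; sum ranks with positive sign and with negative sign.
W+ = 2.5 + 2.5 + 10 + 7.5 = 22.5
W- = 7.5 + 7.5 + 7.5 + 2.5 + 5 + 2.5 = 32.5
(Check: W+ + W- = 55 should equal n(n+1)/2 = 55.)
Step 4: Test statistic W = min(W+, W-) = 22.5.
Step 5: Ties in |d|, so use the tie-corrected normal approximation.
        E[W] = n(n+1)/4 = 10*11/4 = 27.5.
        Tie groups: |d|=2 (t=4), |d|=4 (t=4); sum(t^3 - t) = 120.
        Var[W] = n(n+1)(2n+1)/24 - sum(t^3-t)/48 = 2310/24 - 120/48 = 93.75.
        z = (W - E[W]) / sqrt(Var[W]) = (22.5 - 27.5) / 9.6825 = -0.5164.
        Two-sided p = 2*Phi(z) = 0.605577.
Step 6: alpha = 0.1. fail to reject H0.

W+ = 22.5, W- = 32.5, W = min = 22.5, p = 0.605577, fail to reject H0.


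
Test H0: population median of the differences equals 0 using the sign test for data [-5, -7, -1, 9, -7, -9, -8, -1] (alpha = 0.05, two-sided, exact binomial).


Step 1: Discard zero differences. Original n = 8; n_eff = number of nonzero differences = 8.
Nonzero differences (with sign): -5, -7, -1, +9, -7, -9, -8, -1
Step 2: Count signs: positive = 1, negative = 7.
Step 3: Under H0: P(positive) = 0.5, so the number of positives S ~ Bin(8, 0.5).
Step 4: Two-sided exact p-value = sum of Bin(8,0.5) probabilities at or below the observed probability = 0.070312.
Step 5: alpha = 0.05. fail to reject H0.

n_eff = 8, pos = 1, neg = 7, p = 0.070312, fail to reject H0.


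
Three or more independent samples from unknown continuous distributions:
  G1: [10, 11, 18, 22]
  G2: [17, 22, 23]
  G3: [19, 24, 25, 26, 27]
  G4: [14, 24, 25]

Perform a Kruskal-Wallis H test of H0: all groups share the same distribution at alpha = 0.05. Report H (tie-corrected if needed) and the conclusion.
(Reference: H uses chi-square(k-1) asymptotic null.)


Step 1: Combine all N = 15 observations and assign midranks.
sorted (value, group, rank): (10,G1,1), (11,G1,2), (14,G4,3), (17,G2,4), (18,G1,5), (19,G3,6), (22,G1,7.5), (22,G2,7.5), (23,G2,9), (24,G3,10.5), (24,G4,10.5), (25,G3,12.5), (25,G4,12.5), (26,G3,14), (27,G3,15)
Step 2: Sum ranks within each group.
R_1 = 15.5 (n_1 = 4)
R_2 = 20.5 (n_2 = 3)
R_3 = 58 (n_3 = 5)
R_4 = 26 (n_4 = 3)
Step 3: H = 12/(N(N+1)) * sum(R_i^2/n_i) - 3(N+1)
     = 12/(15*16) * (15.5^2/4 + 20.5^2/3 + 58^2/5 + 26^2/3) - 3*16
     = 0.050000 * 1098.28 - 48
     = 6.913958.
Step 4: Ties present; correction factor C = 1 - 18/(15^3 - 15) = 0.994643. Corrected H = 6.913958 / 0.994643 = 6.951197.
Step 5: Under H0, H ~ chi^2(3); p-value = 0.073470.
Step 6: alpha = 0.05. fail to reject H0.

H = 6.9512, df = 3, p = 0.073470, fail to reject H0.


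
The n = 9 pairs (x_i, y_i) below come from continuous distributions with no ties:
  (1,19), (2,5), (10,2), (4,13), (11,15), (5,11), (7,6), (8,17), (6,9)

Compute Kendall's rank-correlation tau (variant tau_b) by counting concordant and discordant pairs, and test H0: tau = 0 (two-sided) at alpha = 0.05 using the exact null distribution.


Step 1: Enumerate the 36 unordered pairs (i,j) with i<j and classify each by sign(x_j-x_i) * sign(y_j-y_i).
  (1,2):dx=+1,dy=-14->D; (1,3):dx=+9,dy=-17->D; (1,4):dx=+3,dy=-6->D; (1,5):dx=+10,dy=-4->D
  (1,6):dx=+4,dy=-8->D; (1,7):dx=+6,dy=-13->D; (1,8):dx=+7,dy=-2->D; (1,9):dx=+5,dy=-10->D
  (2,3):dx=+8,dy=-3->D; (2,4):dx=+2,dy=+8->C; (2,5):dx=+9,dy=+10->C; (2,6):dx=+3,dy=+6->C
  (2,7):dx=+5,dy=+1->C; (2,8):dx=+6,dy=+12->C; (2,9):dx=+4,dy=+4->C; (3,4):dx=-6,dy=+11->D
  (3,5):dx=+1,dy=+13->C; (3,6):dx=-5,dy=+9->D; (3,7):dx=-3,dy=+4->D; (3,8):dx=-2,dy=+15->D
  (3,9):dx=-4,dy=+7->D; (4,5):dx=+7,dy=+2->C; (4,6):dx=+1,dy=-2->D; (4,7):dx=+3,dy=-7->D
  (4,8):dx=+4,dy=+4->C; (4,9):dx=+2,dy=-4->D; (5,6):dx=-6,dy=-4->C; (5,7):dx=-4,dy=-9->C
  (5,8):dx=-3,dy=+2->D; (5,9):dx=-5,dy=-6->C; (6,7):dx=+2,dy=-5->D; (6,8):dx=+3,dy=+6->C
  (6,9):dx=+1,dy=-2->D; (7,8):dx=+1,dy=+11->C; (7,9):dx=-1,dy=+3->D; (8,9):dx=-2,dy=-8->C
Step 2: C = 15, D = 21, total pairs = 36.
Step 3: tau = (C - D)/(n(n-1)/2) = (15 - 21)/36 = -0.166667.
Step 4: Exact two-sided p-value (enumerate n! = 362880 permutations of y under H0): p = 0.612202.
Step 5: alpha = 0.05. fail to reject H0.

tau_b = -0.1667 (C=15, D=21), p = 0.612202, fail to reject H0.


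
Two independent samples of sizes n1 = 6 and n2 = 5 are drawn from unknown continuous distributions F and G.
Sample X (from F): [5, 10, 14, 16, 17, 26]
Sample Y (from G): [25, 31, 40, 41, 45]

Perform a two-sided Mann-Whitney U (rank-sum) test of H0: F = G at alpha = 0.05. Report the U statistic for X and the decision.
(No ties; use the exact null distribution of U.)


Step 1: Combine and sort all 11 observations; assign midranks.
sorted (value, group): (5,X), (10,X), (14,X), (16,X), (17,X), (25,Y), (26,X), (31,Y), (40,Y), (41,Y), (45,Y)
ranks: 5->1, 10->2, 14->3, 16->4, 17->5, 25->6, 26->7, 31->8, 40->9, 41->10, 45->11
Step 2: Rank sum for X: R1 = 1 + 2 + 3 + 4 + 5 + 7 = 22.
Step 3: U_X = R1 - n1(n1+1)/2 = 22 - 6*7/2 = 22 - 21 = 1.
       U_Y = n1*n2 - U_X = 30 - 1 = 29.
Step 4: No ties, so the exact null distribution of U (based on enumerating the C(11,6) = 462 equally likely rank assignments) gives the two-sided p-value.
Step 5: p-value = 0.008658; compare to alpha = 0.05. reject H0.

U_X = 1, p = 0.008658, reject H0 at alpha = 0.05.


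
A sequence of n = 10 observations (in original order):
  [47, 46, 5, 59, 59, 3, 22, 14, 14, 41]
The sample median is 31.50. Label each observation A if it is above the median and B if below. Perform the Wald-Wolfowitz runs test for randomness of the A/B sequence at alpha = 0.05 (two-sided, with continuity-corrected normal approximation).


Step 1: Compute median = 31.50; label A = above, B = below.
Labels in order: AABAABBBBA  (n_A = 5, n_B = 5)
Step 2: Count runs R = 5.
Step 3: Under H0 (random ordering), E[R] = 2*n_A*n_B/(n_A+n_B) + 1 = 2*5*5/10 + 1 = 6.0000.
        Var[R] = 2*n_A*n_B*(2*n_A*n_B - n_A - n_B) / ((n_A+n_B)^2 * (n_A+n_B-1)) = 2000/900 = 2.2222.
        SD[R] = 1.4907.
Step 4: Continuity-corrected z = (R + 0.5 - E[R]) / SD[R] = (5 + 0.5 - 6.0000) / 1.4907 = -0.3354.
Step 5: Two-sided p-value via normal approximation = 2*(1 - Phi(|z|)) = 0.737316.
Step 6: alpha = 0.05. fail to reject H0.

R = 5, z = -0.3354, p = 0.737316, fail to reject H0.


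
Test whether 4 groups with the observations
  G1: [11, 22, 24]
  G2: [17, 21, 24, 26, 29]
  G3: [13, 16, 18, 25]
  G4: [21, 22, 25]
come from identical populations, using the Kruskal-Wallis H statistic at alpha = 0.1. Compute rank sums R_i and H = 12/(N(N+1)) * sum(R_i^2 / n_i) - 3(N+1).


Step 1: Combine all N = 15 observations and assign midranks.
sorted (value, group, rank): (11,G1,1), (13,G3,2), (16,G3,3), (17,G2,4), (18,G3,5), (21,G2,6.5), (21,G4,6.5), (22,G1,8.5), (22,G4,8.5), (24,G1,10.5), (24,G2,10.5), (25,G3,12.5), (25,G4,12.5), (26,G2,14), (29,G2,15)
Step 2: Sum ranks within each group.
R_1 = 20 (n_1 = 3)
R_2 = 50 (n_2 = 5)
R_3 = 22.5 (n_3 = 4)
R_4 = 27.5 (n_4 = 3)
Step 3: H = 12/(N(N+1)) * sum(R_i^2/n_i) - 3(N+1)
     = 12/(15*16) * (20^2/3 + 50^2/5 + 22.5^2/4 + 27.5^2/3) - 3*16
     = 0.050000 * 1011.98 - 48
     = 2.598958.
Step 4: Ties present; correction factor C = 1 - 24/(15^3 - 15) = 0.992857. Corrected H = 2.598958 / 0.992857 = 2.617656.
Step 5: Under H0, H ~ chi^2(3); p-value = 0.454403.
Step 6: alpha = 0.1. fail to reject H0.

H = 2.6177, df = 3, p = 0.454403, fail to reject H0.


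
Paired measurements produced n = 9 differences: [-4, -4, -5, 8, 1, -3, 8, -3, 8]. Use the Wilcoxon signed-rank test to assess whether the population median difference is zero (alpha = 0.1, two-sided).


Step 1: Drop any zero differences (none here) and take |d_i|.
|d| = [4, 4, 5, 8, 1, 3, 8, 3, 8]
Step 2: Midrank |d_i| (ties get averaged ranks).
ranks: |4|->4.5, |4|->4.5, |5|->6, |8|->8, |1|->1, |3|->2.5, |8|->8, |3|->2.5, |8|->8
Step 3: Attach original signs; sum ranks with positive sign and with negative sign.
W+ = 8 + 1 + 8 + 8 = 25
W- = 4.5 + 4.5 + 6 + 2.5 + 2.5 = 20
(Check: W+ + W- = 45 should equal n(n+1)/2 = 45.)
Step 4: Test statistic W = min(W+, W-) = 20.
Step 5: Ties in |d|, so use the tie-corrected normal approximation.
        E[W] = n(n+1)/4 = 9*10/4 = 22.5.
        Tie groups: |d|=3 (t=2), |d|=4 (t=2), |d|=8 (t=3); sum(t^3 - t) = 36.
        Var[W] = n(n+1)(2n+1)/24 - sum(t^3-t)/48 = 1710/24 - 36/48 = 70.5.
        z = (W - E[W]) / sqrt(Var[W]) = (20 - 22.5) / 8.3964 = -0.2977.
        Two-sided p = 2*Phi(z) = 0.765897.
Step 6: alpha = 0.1. fail to reject H0.

W+ = 25, W- = 20, W = min = 20, p = 0.765897, fail to reject H0.


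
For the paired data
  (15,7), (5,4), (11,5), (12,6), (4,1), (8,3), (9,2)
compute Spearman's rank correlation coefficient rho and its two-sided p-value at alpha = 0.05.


Step 1: Rank x and y separately (midranks; no ties here).
rank(x): 15->7, 5->2, 11->5, 12->6, 4->1, 8->3, 9->4
rank(y): 7->7, 4->4, 5->5, 6->6, 1->1, 3->3, 2->2
Step 2: d_i = R_x(i) - R_y(i); compute d_i^2.
  (7-7)^2=0, (2-4)^2=4, (5-5)^2=0, (6-6)^2=0, (1-1)^2=0, (3-3)^2=0, (4-2)^2=4
sum(d^2) = 8.
Step 3: rho = 1 - 6*8 / (7*(7^2 - 1)) = 1 - 48/336 = 0.857143.
Step 4: Under H0, t = rho * sqrt((n-2)/(1-rho^2)) = 3.7210 ~ t(5).
Step 5: Two-sided p-value from the t-distribution with 5 df = 0.013697.
Step 6: alpha = 0.05. reject H0.

rho = 0.8571, p = 0.013697, reject H0 at alpha = 0.05.


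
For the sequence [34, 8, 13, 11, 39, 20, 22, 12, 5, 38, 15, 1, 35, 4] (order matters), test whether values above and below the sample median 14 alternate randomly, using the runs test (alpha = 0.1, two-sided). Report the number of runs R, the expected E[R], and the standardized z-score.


Step 1: Compute median = 14; label A = above, B = below.
Labels in order: ABBBAAABBAABAB  (n_A = 7, n_B = 7)
Step 2: Count runs R = 8.
Step 3: Under H0 (random ordering), E[R] = 2*n_A*n_B/(n_A+n_B) + 1 = 2*7*7/14 + 1 = 8.0000.
        Var[R] = 2*n_A*n_B*(2*n_A*n_B - n_A - n_B) / ((n_A+n_B)^2 * (n_A+n_B-1)) = 8232/2548 = 3.2308.
        SD[R] = 1.7974.
Step 4: R = E[R], so z = 0 with no continuity correction.
Step 5: Two-sided p-value via normal approximation = 2*(1 - Phi(|z|)) = 1.000000.
Step 6: alpha = 0.1. fail to reject H0.

R = 8, z = 0.0000, p = 1.000000, fail to reject H0.


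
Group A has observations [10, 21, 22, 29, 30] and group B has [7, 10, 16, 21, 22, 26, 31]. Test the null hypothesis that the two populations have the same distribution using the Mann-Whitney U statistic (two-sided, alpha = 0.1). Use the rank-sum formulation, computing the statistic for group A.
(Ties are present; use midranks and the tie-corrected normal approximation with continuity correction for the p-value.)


Step 1: Combine and sort all 12 observations; assign midranks.
sorted (value, group): (7,Y), (10,X), (10,Y), (16,Y), (21,X), (21,Y), (22,X), (22,Y), (26,Y), (29,X), (30,X), (31,Y)
ranks: 7->1, 10->2.5, 10->2.5, 16->4, 21->5.5, 21->5.5, 22->7.5, 22->7.5, 26->9, 29->10, 30->11, 31->12
Step 2: Rank sum for X: R1 = 2.5 + 5.5 + 7.5 + 10 + 11 = 36.5.
Step 3: U_X = R1 - n1(n1+1)/2 = 36.5 - 5*6/2 = 36.5 - 15 = 21.5.
       U_Y = n1*n2 - U_X = 35 - 21.5 = 13.5.
Step 4: Ties are present, so use the tie-corrected normal approximation (with continuity correction) for the p-value.
Step 5: p-value = 0.567726; compare to alpha = 0.1. fail to reject H0.

U_X = 21.5, p = 0.567726, fail to reject H0 at alpha = 0.1.


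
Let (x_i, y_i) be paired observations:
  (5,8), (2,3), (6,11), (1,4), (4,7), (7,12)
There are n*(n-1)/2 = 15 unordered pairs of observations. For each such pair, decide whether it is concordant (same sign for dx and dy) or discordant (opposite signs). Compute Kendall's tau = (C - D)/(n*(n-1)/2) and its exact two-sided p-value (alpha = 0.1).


Step 1: Enumerate the 15 unordered pairs (i,j) with i<j and classify each by sign(x_j-x_i) * sign(y_j-y_i).
  (1,2):dx=-3,dy=-5->C; (1,3):dx=+1,dy=+3->C; (1,4):dx=-4,dy=-4->C; (1,5):dx=-1,dy=-1->C
  (1,6):dx=+2,dy=+4->C; (2,3):dx=+4,dy=+8->C; (2,4):dx=-1,dy=+1->D; (2,5):dx=+2,dy=+4->C
  (2,6):dx=+5,dy=+9->C; (3,4):dx=-5,dy=-7->C; (3,5):dx=-2,dy=-4->C; (3,6):dx=+1,dy=+1->C
  (4,5):dx=+3,dy=+3->C; (4,6):dx=+6,dy=+8->C; (5,6):dx=+3,dy=+5->C
Step 2: C = 14, D = 1, total pairs = 15.
Step 3: tau = (C - D)/(n(n-1)/2) = (14 - 1)/15 = 0.866667.
Step 4: Exact two-sided p-value (enumerate n! = 720 permutations of y under H0): p = 0.016667.
Step 5: alpha = 0.1. reject H0.

tau_b = 0.8667 (C=14, D=1), p = 0.016667, reject H0.


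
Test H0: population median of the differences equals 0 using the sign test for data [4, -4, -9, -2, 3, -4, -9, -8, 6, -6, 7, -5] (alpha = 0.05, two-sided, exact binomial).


Step 1: Discard zero differences. Original n = 12; n_eff = number of nonzero differences = 12.
Nonzero differences (with sign): +4, -4, -9, -2, +3, -4, -9, -8, +6, -6, +7, -5
Step 2: Count signs: positive = 4, negative = 8.
Step 3: Under H0: P(positive) = 0.5, so the number of positives S ~ Bin(12, 0.5).
Step 4: Two-sided exact p-value = sum of Bin(12,0.5) probabilities at or below the observed probability = 0.387695.
Step 5: alpha = 0.05. fail to reject H0.

n_eff = 12, pos = 4, neg = 8, p = 0.387695, fail to reject H0.


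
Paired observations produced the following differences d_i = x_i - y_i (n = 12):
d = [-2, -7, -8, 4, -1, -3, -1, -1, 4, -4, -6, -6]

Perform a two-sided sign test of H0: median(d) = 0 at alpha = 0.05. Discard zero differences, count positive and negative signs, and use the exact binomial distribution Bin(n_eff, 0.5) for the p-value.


Step 1: Discard zero differences. Original n = 12; n_eff = number of nonzero differences = 12.
Nonzero differences (with sign): -2, -7, -8, +4, -1, -3, -1, -1, +4, -4, -6, -6
Step 2: Count signs: positive = 2, negative = 10.
Step 3: Under H0: P(positive) = 0.5, so the number of positives S ~ Bin(12, 0.5).
Step 4: Two-sided exact p-value = sum of Bin(12,0.5) probabilities at or below the observed probability = 0.038574.
Step 5: alpha = 0.05. reject H0.

n_eff = 12, pos = 2, neg = 10, p = 0.038574, reject H0.


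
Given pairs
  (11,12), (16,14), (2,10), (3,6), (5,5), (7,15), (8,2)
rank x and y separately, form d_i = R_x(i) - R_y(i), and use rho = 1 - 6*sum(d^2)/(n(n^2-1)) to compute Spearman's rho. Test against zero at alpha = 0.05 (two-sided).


Step 1: Rank x and y separately (midranks; no ties here).
rank(x): 11->6, 16->7, 2->1, 3->2, 5->3, 7->4, 8->5
rank(y): 12->5, 14->6, 10->4, 6->3, 5->2, 15->7, 2->1
Step 2: d_i = R_x(i) - R_y(i); compute d_i^2.
  (6-5)^2=1, (7-6)^2=1, (1-4)^2=9, (2-3)^2=1, (3-2)^2=1, (4-7)^2=9, (5-1)^2=16
sum(d^2) = 38.
Step 3: rho = 1 - 6*38 / (7*(7^2 - 1)) = 1 - 228/336 = 0.321429.
Step 4: Under H0, t = rho * sqrt((n-2)/(1-rho^2)) = 0.7590 ~ t(5).
Step 5: Two-sided p-value from the t-distribution with 5 df = 0.482072.
Step 6: alpha = 0.05. fail to reject H0.

rho = 0.3214, p = 0.482072, fail to reject H0 at alpha = 0.05.


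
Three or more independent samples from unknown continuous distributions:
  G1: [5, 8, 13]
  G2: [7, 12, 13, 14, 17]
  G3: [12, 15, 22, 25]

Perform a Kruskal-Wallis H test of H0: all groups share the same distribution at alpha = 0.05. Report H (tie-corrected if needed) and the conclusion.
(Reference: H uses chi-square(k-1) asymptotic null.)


Step 1: Combine all N = 12 observations and assign midranks.
sorted (value, group, rank): (5,G1,1), (7,G2,2), (8,G1,3), (12,G2,4.5), (12,G3,4.5), (13,G1,6.5), (13,G2,6.5), (14,G2,8), (15,G3,9), (17,G2,10), (22,G3,11), (25,G3,12)
Step 2: Sum ranks within each group.
R_1 = 10.5 (n_1 = 3)
R_2 = 31 (n_2 = 5)
R_3 = 36.5 (n_3 = 4)
Step 3: H = 12/(N(N+1)) * sum(R_i^2/n_i) - 3(N+1)
     = 12/(12*13) * (10.5^2/3 + 31^2/5 + 36.5^2/4) - 3*13
     = 0.076923 * 562.013 - 39
     = 4.231731.
Step 4: Ties present; correction factor C = 1 - 12/(12^3 - 12) = 0.993007. Corrected H = 4.231731 / 0.993007 = 4.261532.
Step 5: Under H0, H ~ chi^2(2); p-value = 0.118746.
Step 6: alpha = 0.05. fail to reject H0.

H = 4.2615, df = 2, p = 0.118746, fail to reject H0.


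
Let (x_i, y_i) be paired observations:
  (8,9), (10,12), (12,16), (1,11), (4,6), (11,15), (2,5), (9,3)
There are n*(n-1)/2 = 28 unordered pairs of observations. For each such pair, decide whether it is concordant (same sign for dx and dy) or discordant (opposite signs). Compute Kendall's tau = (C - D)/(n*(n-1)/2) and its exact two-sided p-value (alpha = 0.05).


Step 1: Enumerate the 28 unordered pairs (i,j) with i<j and classify each by sign(x_j-x_i) * sign(y_j-y_i).
  (1,2):dx=+2,dy=+3->C; (1,3):dx=+4,dy=+7->C; (1,4):dx=-7,dy=+2->D; (1,5):dx=-4,dy=-3->C
  (1,6):dx=+3,dy=+6->C; (1,7):dx=-6,dy=-4->C; (1,8):dx=+1,dy=-6->D; (2,3):dx=+2,dy=+4->C
  (2,4):dx=-9,dy=-1->C; (2,5):dx=-6,dy=-6->C; (2,6):dx=+1,dy=+3->C; (2,7):dx=-8,dy=-7->C
  (2,8):dx=-1,dy=-9->C; (3,4):dx=-11,dy=-5->C; (3,5):dx=-8,dy=-10->C; (3,6):dx=-1,dy=-1->C
  (3,7):dx=-10,dy=-11->C; (3,8):dx=-3,dy=-13->C; (4,5):dx=+3,dy=-5->D; (4,6):dx=+10,dy=+4->C
  (4,7):dx=+1,dy=-6->D; (4,8):dx=+8,dy=-8->D; (5,6):dx=+7,dy=+9->C; (5,7):dx=-2,dy=-1->C
  (5,8):dx=+5,dy=-3->D; (6,7):dx=-9,dy=-10->C; (6,8):dx=-2,dy=-12->C; (7,8):dx=+7,dy=-2->D
Step 2: C = 21, D = 7, total pairs = 28.
Step 3: tau = (C - D)/(n(n-1)/2) = (21 - 7)/28 = 0.500000.
Step 4: Exact two-sided p-value (enumerate n! = 40320 permutations of y under H0): p = 0.108681.
Step 5: alpha = 0.05. fail to reject H0.

tau_b = 0.5000 (C=21, D=7), p = 0.108681, fail to reject H0.


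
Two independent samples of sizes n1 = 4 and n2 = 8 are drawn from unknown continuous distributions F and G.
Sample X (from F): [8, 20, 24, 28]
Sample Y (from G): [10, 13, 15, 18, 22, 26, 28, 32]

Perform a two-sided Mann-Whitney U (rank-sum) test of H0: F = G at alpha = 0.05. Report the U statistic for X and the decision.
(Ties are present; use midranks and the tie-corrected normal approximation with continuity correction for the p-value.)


Step 1: Combine and sort all 12 observations; assign midranks.
sorted (value, group): (8,X), (10,Y), (13,Y), (15,Y), (18,Y), (20,X), (22,Y), (24,X), (26,Y), (28,X), (28,Y), (32,Y)
ranks: 8->1, 10->2, 13->3, 15->4, 18->5, 20->6, 22->7, 24->8, 26->9, 28->10.5, 28->10.5, 32->12
Step 2: Rank sum for X: R1 = 1 + 6 + 8 + 10.5 = 25.5.
Step 3: U_X = R1 - n1(n1+1)/2 = 25.5 - 4*5/2 = 25.5 - 10 = 15.5.
       U_Y = n1*n2 - U_X = 32 - 15.5 = 16.5.
Step 4: Ties are present, so use the tie-corrected normal approximation (with continuity correction) for the p-value.
Step 5: p-value = 1.000000; compare to alpha = 0.05. fail to reject H0.

U_X = 15.5, p = 1.000000, fail to reject H0 at alpha = 0.05.


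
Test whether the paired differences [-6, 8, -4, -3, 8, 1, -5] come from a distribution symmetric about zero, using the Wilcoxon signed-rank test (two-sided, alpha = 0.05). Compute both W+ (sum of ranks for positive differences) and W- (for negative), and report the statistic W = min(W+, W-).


Step 1: Drop any zero differences (none here) and take |d_i|.
|d| = [6, 8, 4, 3, 8, 1, 5]
Step 2: Midrank |d_i| (ties get averaged ranks).
ranks: |6|->5, |8|->6.5, |4|->3, |3|->2, |8|->6.5, |1|->1, |5|->4
Step 3: Attach original signs; sum ranks with positive sign and with negative sign.
W+ = 6.5 + 6.5 + 1 = 14
W- = 5 + 3 + 2 + 4 = 14
(Check: W+ + W- = 28 should equal n(n+1)/2 = 28.)
Step 4: Test statistic W = min(W+, W-) = 14.
Step 5: Ties in |d|, so use the tie-corrected normal approximation.
        E[W] = n(n+1)/4 = 7*8/4 = 14.
        Tie groups: |d|=8 (t=2); sum(t^3 - t) = 6.
        Var[W] = n(n+1)(2n+1)/24 - sum(t^3-t)/48 = 840/24 - 6/48 = 34.875.
        z = (W - E[W]) / sqrt(Var[W]) = (14 - 14) / 5.9055 = 0.0000.
        Two-sided p = 2*Phi(z) = 1.000000.
Step 6: alpha = 0.05. fail to reject H0.

W+ = 14, W- = 14, W = min = 14, p = 1.000000, fail to reject H0.


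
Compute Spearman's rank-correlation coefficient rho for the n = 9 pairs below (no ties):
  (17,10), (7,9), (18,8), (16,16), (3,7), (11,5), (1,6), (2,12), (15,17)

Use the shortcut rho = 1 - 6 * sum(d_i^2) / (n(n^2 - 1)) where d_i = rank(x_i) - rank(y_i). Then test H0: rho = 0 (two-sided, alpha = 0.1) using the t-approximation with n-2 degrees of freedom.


Step 1: Rank x and y separately (midranks; no ties here).
rank(x): 17->8, 7->4, 18->9, 16->7, 3->3, 11->5, 1->1, 2->2, 15->6
rank(y): 10->6, 9->5, 8->4, 16->8, 7->3, 5->1, 6->2, 12->7, 17->9
Step 2: d_i = R_x(i) - R_y(i); compute d_i^2.
  (8-6)^2=4, (4-5)^2=1, (9-4)^2=25, (7-8)^2=1, (3-3)^2=0, (5-1)^2=16, (1-2)^2=1, (2-7)^2=25, (6-9)^2=9
sum(d^2) = 82.
Step 3: rho = 1 - 6*82 / (9*(9^2 - 1)) = 1 - 492/720 = 0.316667.
Step 4: Under H0, t = rho * sqrt((n-2)/(1-rho^2)) = 0.8833 ~ t(7).
Step 5: Two-sided p-value from the t-distribution with 7 df = 0.406397.
Step 6: alpha = 0.1. fail to reject H0.

rho = 0.3167, p = 0.406397, fail to reject H0 at alpha = 0.1.


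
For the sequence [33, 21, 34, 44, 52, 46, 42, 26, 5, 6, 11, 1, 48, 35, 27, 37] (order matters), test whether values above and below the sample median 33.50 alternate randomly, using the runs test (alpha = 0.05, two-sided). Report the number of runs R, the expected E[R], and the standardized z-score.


Step 1: Compute median = 33.50; label A = above, B = below.
Labels in order: BBAAAAABBBBBAABA  (n_A = 8, n_B = 8)
Step 2: Count runs R = 6.
Step 3: Under H0 (random ordering), E[R] = 2*n_A*n_B/(n_A+n_B) + 1 = 2*8*8/16 + 1 = 9.0000.
        Var[R] = 2*n_A*n_B*(2*n_A*n_B - n_A - n_B) / ((n_A+n_B)^2 * (n_A+n_B-1)) = 14336/3840 = 3.7333.
        SD[R] = 1.9322.
Step 4: Continuity-corrected z = (R + 0.5 - E[R]) / SD[R] = (6 + 0.5 - 9.0000) / 1.9322 = -1.2939.
Step 5: Two-sided p-value via normal approximation = 2*(1 - Phi(|z|)) = 0.195709.
Step 6: alpha = 0.05. fail to reject H0.

R = 6, z = -1.2939, p = 0.195709, fail to reject H0.


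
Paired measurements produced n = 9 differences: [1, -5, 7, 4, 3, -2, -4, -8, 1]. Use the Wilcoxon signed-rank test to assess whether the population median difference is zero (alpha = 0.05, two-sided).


Step 1: Drop any zero differences (none here) and take |d_i|.
|d| = [1, 5, 7, 4, 3, 2, 4, 8, 1]
Step 2: Midrank |d_i| (ties get averaged ranks).
ranks: |1|->1.5, |5|->7, |7|->8, |4|->5.5, |3|->4, |2|->3, |4|->5.5, |8|->9, |1|->1.5
Step 3: Attach original signs; sum ranks with positive sign and with negative sign.
W+ = 1.5 + 8 + 5.5 + 4 + 1.5 = 20.5
W- = 7 + 3 + 5.5 + 9 = 24.5
(Check: W+ + W- = 45 should equal n(n+1)/2 = 45.)
Step 4: Test statistic W = min(W+, W-) = 20.5.
Step 5: Ties in |d|, so use the tie-corrected normal approximation.
        E[W] = n(n+1)/4 = 9*10/4 = 22.5.
        Tie groups: |d|=1 (t=2), |d|=4 (t=2); sum(t^3 - t) = 12.
        Var[W] = n(n+1)(2n+1)/24 - sum(t^3-t)/48 = 1710/24 - 12/48 = 71.
        z = (W - E[W]) / sqrt(Var[W]) = (20.5 - 22.5) / 8.4261 = -0.2374.
        Two-sided p = 2*Phi(z) = 0.812380.
Step 6: alpha = 0.05. fail to reject H0.

W+ = 20.5, W- = 24.5, W = min = 20.5, p = 0.812380, fail to reject H0.


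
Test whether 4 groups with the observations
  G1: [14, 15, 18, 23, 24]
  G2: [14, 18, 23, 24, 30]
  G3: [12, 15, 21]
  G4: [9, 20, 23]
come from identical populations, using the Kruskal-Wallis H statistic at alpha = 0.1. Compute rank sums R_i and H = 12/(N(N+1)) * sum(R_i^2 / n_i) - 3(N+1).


Step 1: Combine all N = 16 observations and assign midranks.
sorted (value, group, rank): (9,G4,1), (12,G3,2), (14,G1,3.5), (14,G2,3.5), (15,G1,5.5), (15,G3,5.5), (18,G1,7.5), (18,G2,7.5), (20,G4,9), (21,G3,10), (23,G1,12), (23,G2,12), (23,G4,12), (24,G1,14.5), (24,G2,14.5), (30,G2,16)
Step 2: Sum ranks within each group.
R_1 = 43 (n_1 = 5)
R_2 = 53.5 (n_2 = 5)
R_3 = 17.5 (n_3 = 3)
R_4 = 22 (n_4 = 3)
Step 3: H = 12/(N(N+1)) * sum(R_i^2/n_i) - 3(N+1)
     = 12/(16*17) * (43^2/5 + 53.5^2/5 + 17.5^2/3 + 22^2/3) - 3*17
     = 0.044118 * 1205.67 - 51
     = 2.191176.
Step 4: Ties present; correction factor C = 1 - 48/(16^3 - 16) = 0.988235. Corrected H = 2.191176 / 0.988235 = 2.217262.
Step 5: Under H0, H ~ chi^2(3); p-value = 0.528556.
Step 6: alpha = 0.1. fail to reject H0.

H = 2.2173, df = 3, p = 0.528556, fail to reject H0.


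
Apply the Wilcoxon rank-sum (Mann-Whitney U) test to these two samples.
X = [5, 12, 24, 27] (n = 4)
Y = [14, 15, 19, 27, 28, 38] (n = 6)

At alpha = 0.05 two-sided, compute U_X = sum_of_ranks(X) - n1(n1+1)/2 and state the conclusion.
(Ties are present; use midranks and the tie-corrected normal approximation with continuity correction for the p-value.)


Step 1: Combine and sort all 10 observations; assign midranks.
sorted (value, group): (5,X), (12,X), (14,Y), (15,Y), (19,Y), (24,X), (27,X), (27,Y), (28,Y), (38,Y)
ranks: 5->1, 12->2, 14->3, 15->4, 19->5, 24->6, 27->7.5, 27->7.5, 28->9, 38->10
Step 2: Rank sum for X: R1 = 1 + 2 + 6 + 7.5 = 16.5.
Step 3: U_X = R1 - n1(n1+1)/2 = 16.5 - 4*5/2 = 16.5 - 10 = 6.5.
       U_Y = n1*n2 - U_X = 24 - 6.5 = 17.5.
Step 4: Ties are present, so use the tie-corrected normal approximation (with continuity correction) for the p-value.
Step 5: p-value = 0.284958; compare to alpha = 0.05. fail to reject H0.

U_X = 6.5, p = 0.284958, fail to reject H0 at alpha = 0.05.


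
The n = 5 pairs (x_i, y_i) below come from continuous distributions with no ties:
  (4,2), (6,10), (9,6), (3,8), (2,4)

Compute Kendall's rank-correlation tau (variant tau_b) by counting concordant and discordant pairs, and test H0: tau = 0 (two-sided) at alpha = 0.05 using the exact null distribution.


Step 1: Enumerate the 10 unordered pairs (i,j) with i<j and classify each by sign(x_j-x_i) * sign(y_j-y_i).
  (1,2):dx=+2,dy=+8->C; (1,3):dx=+5,dy=+4->C; (1,4):dx=-1,dy=+6->D; (1,5):dx=-2,dy=+2->D
  (2,3):dx=+3,dy=-4->D; (2,4):dx=-3,dy=-2->C; (2,5):dx=-4,dy=-6->C; (3,4):dx=-6,dy=+2->D
  (3,5):dx=-7,dy=-2->C; (4,5):dx=-1,dy=-4->C
Step 2: C = 6, D = 4, total pairs = 10.
Step 3: tau = (C - D)/(n(n-1)/2) = (6 - 4)/10 = 0.200000.
Step 4: Exact two-sided p-value (enumerate n! = 120 permutations of y under H0): p = 0.816667.
Step 5: alpha = 0.05. fail to reject H0.

tau_b = 0.2000 (C=6, D=4), p = 0.816667, fail to reject H0.


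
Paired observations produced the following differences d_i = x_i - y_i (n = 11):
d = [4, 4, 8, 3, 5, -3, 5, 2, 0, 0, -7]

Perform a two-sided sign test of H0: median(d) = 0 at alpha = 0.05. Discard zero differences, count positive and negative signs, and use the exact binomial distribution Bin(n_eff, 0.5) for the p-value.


Step 1: Discard zero differences. Original n = 11; n_eff = number of nonzero differences = 9.
Nonzero differences (with sign): +4, +4, +8, +3, +5, -3, +5, +2, -7
Step 2: Count signs: positive = 7, negative = 2.
Step 3: Under H0: P(positive) = 0.5, so the number of positives S ~ Bin(9, 0.5).
Step 4: Two-sided exact p-value = sum of Bin(9,0.5) probabilities at or below the observed probability = 0.179688.
Step 5: alpha = 0.05. fail to reject H0.

n_eff = 9, pos = 7, neg = 2, p = 0.179688, fail to reject H0.


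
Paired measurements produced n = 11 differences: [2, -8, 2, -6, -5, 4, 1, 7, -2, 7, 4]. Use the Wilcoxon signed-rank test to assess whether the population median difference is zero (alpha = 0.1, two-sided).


Step 1: Drop any zero differences (none here) and take |d_i|.
|d| = [2, 8, 2, 6, 5, 4, 1, 7, 2, 7, 4]
Step 2: Midrank |d_i| (ties get averaged ranks).
ranks: |2|->3, |8|->11, |2|->3, |6|->8, |5|->7, |4|->5.5, |1|->1, |7|->9.5, |2|->3, |7|->9.5, |4|->5.5
Step 3: Attach original signs; sum ranks with positive sign and with negative sign.
W+ = 3 + 3 + 5.5 + 1 + 9.5 + 9.5 + 5.5 = 37
W- = 11 + 8 + 7 + 3 = 29
(Check: W+ + W- = 66 should equal n(n+1)/2 = 66.)
Step 4: Test statistic W = min(W+, W-) = 29.
Step 5: Ties in |d|, so use the tie-corrected normal approximation.
        E[W] = n(n+1)/4 = 11*12/4 = 33.
        Tie groups: |d|=2 (t=3), |d|=4 (t=2), |d|=7 (t=2); sum(t^3 - t) = 36.
        Var[W] = n(n+1)(2n+1)/24 - sum(t^3-t)/48 = 3036/24 - 36/48 = 125.75.
        z = (W - E[W]) / sqrt(Var[W]) = (29 - 33) / 11.2138 = -0.3567.
        Two-sided p = 2*Phi(z) = 0.721315.
Step 6: alpha = 0.1. fail to reject H0.

W+ = 37, W- = 29, W = min = 29, p = 0.721315, fail to reject H0.
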